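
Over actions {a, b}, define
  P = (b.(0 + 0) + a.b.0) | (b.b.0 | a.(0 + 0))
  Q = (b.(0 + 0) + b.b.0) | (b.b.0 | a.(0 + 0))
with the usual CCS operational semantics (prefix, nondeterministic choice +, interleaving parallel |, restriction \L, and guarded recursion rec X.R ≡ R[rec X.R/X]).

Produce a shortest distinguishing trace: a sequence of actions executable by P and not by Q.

aa

P's transition system — 24 states:
  u0 = (b.(0 + 0) + a.b.0) | (b.b.0 | a.(0 + 0)) | --a--▸ u1, --a--▸ u2, --b--▸ u3, --b--▸ u4
  u1 = (b.(0 + 0) + a.b.0) | (b.b.0 | (0 + 0)) | --a--▸ u5, --b--▸ u6, --b--▸ u7
  u2 = b.0 | (b.b.0 | a.(0 + 0)) | --a--▸ u5, --b--▸ u8, --b--▸ u9
  u3 = (0 + 0) | (b.b.0 | a.(0 + 0)) | --a--▸ u6, --b--▸ u10
  u4 = (b.(0 + 0) + a.b.0) | (b.0 | a.(0 + 0)) | --a--▸ u7, --a--▸ u9, --b--▸ u10, --b--▸ u11
  u5 = b.0 | (b.b.0 | (0 + 0)) | --b--▸ u12, --b--▸ u13
  u6 = (0 + 0) | (b.b.0 | (0 + 0)) | --b--▸ u14
  u7 = (b.(0 + 0) + a.b.0) | (b.0 | (0 + 0)) | --a--▸ u13, --b--▸ u14, --b--▸ u15
  u8 = 0 | (b.b.0 | a.(0 + 0)) | --a--▸ u12, --b--▸ u16
  u9 = b.0 | (b.0 | a.(0 + 0)) | --a--▸ u13, --b--▸ u16, --b--▸ u17
  u10 = (0 + 0) | (b.0 | a.(0 + 0)) | --a--▸ u14, --b--▸ u18
  u11 = (b.(0 + 0) + a.b.0) | (0 | a.(0 + 0)) | --a--▸ u15, --a--▸ u17, --b--▸ u18
  u12 = 0 | (b.b.0 | (0 + 0)) | --b--▸ u19
  u13 = b.0 | (b.0 | (0 + 0)) | --b--▸ u19, --b--▸ u20
  u14 = (0 + 0) | (b.0 | (0 + 0)) | --b--▸ u21
  u15 = (b.(0 + 0) + a.b.0) | (0 | (0 + 0)) | --a--▸ u20, --b--▸ u21
  u16 = 0 | (b.0 | a.(0 + 0)) | --a--▸ u19, --b--▸ u22
  u17 = b.0 | (0 | a.(0 + 0)) | --a--▸ u20, --b--▸ u22
  u18 = (0 + 0) | (0 | a.(0 + 0)) | --a--▸ u21
  u19 = 0 | (b.0 | (0 + 0)) | --b--▸ u23
  u20 = b.0 | (0 | (0 + 0)) | --b--▸ u23
  u21 = (0 + 0) | (0 | (0 + 0)) | deadlocked
  u22 = 0 | (0 | a.(0 + 0)) | --a--▸ u23
  u23 = 0 | (0 | (0 + 0)) | deadlocked
Q's transition system — 24 states:
  v0 = (b.(0 + 0) + b.b.0) | (b.b.0 | a.(0 + 0)) | --a--▸ v1, --b--▸ v2, --b--▸ v3, --b--▸ v4
  v1 = (b.(0 + 0) + b.b.0) | (b.b.0 | (0 + 0)) | --b--▸ v5, --b--▸ v6, --b--▸ v7
  v2 = (0 + 0) | (b.b.0 | a.(0 + 0)) | --a--▸ v5, --b--▸ v8
  v3 = (b.(0 + 0) + b.b.0) | (b.0 | a.(0 + 0)) | --a--▸ v6, --b--▸ v10, --b--▸ v8, --b--▸ v9
  v4 = b.0 | (b.b.0 | a.(0 + 0)) | --a--▸ v7, --b--▸ v10, --b--▸ v11
  v5 = (0 + 0) | (b.b.0 | (0 + 0)) | --b--▸ v12
  v6 = (b.(0 + 0) + b.b.0) | (b.0 | (0 + 0)) | --b--▸ v12, --b--▸ v13, --b--▸ v14
  v7 = b.0 | (b.b.0 | (0 + 0)) | --b--▸ v14, --b--▸ v15
  v8 = (0 + 0) | (b.0 | a.(0 + 0)) | --a--▸ v12, --b--▸ v16
  v9 = (b.(0 + 0) + b.b.0) | (0 | a.(0 + 0)) | --a--▸ v13, --b--▸ v16, --b--▸ v17
  v10 = b.0 | (b.0 | a.(0 + 0)) | --a--▸ v14, --b--▸ v17, --b--▸ v18
  v11 = 0 | (b.b.0 | a.(0 + 0)) | --a--▸ v15, --b--▸ v18
  v12 = (0 + 0) | (b.0 | (0 + 0)) | --b--▸ v19
  v13 = (b.(0 + 0) + b.b.0) | (0 | (0 + 0)) | --b--▸ v19, --b--▸ v20
  v14 = b.0 | (b.0 | (0 + 0)) | --b--▸ v20, --b--▸ v21
  v15 = 0 | (b.b.0 | (0 + 0)) | --b--▸ v21
  v16 = (0 + 0) | (0 | a.(0 + 0)) | --a--▸ v19
  v17 = b.0 | (0 | a.(0 + 0)) | --a--▸ v20, --b--▸ v22
  v18 = 0 | (b.0 | a.(0 + 0)) | --a--▸ v21, --b--▸ v22
  v19 = (0 + 0) | (0 | (0 + 0)) | deadlocked
  v20 = b.0 | (0 | (0 + 0)) | --b--▸ v23
  v21 = 0 | (b.0 | (0 + 0)) | --b--▸ v23
  v22 = 0 | (0 | a.(0 + 0)) | --a--▸ v23
  v23 = 0 | (0 | (0 + 0)) | deadlocked
Executing aa from P (initial set {u0}):
  step 1 (a): {u1, u2}
  step 2 (a): {u5}
  P completes σ.
Executing aa from Q (initial set {v0}):
  step 1 (a): {v1}
  step 2 (a): ∅  — Q cannot continue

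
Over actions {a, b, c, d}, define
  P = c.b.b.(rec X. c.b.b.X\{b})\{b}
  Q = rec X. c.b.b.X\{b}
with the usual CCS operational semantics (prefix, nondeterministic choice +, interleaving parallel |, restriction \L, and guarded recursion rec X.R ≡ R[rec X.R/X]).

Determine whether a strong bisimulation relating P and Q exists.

P ~ Q

LTS(P): 5 reachable states
  s0 = c.b.b.(rec X. c.b.b.X\{b})\{b} ⊢ --c--▸ s1
  s1 = b.b.(rec X. c.b.b.X\{b})\{b} ⊢ --b--▸ s2
  s2 = b.(rec X. c.b.b.X\{b})\{b} ⊢ --b--▸ s3
  s3 = (rec X. c.b.b.X\{b})\{b} ⊢ --c--▸ s4
  s4 = (b.b.(rec X. c.b.b.X\{b})\{b})\{b} ⊢ (no moves)
LTS(Q): 5 reachable states
  t0 = rec X. c.b.b.X\{b} ⊢ --c--▸ t1
  t1 = b.b.(rec X. c.b.b.X\{b})\{b} ⊢ --b--▸ t2
  t2 = b.(rec X. c.b.b.X\{b})\{b} ⊢ --b--▸ t3
  t3 = (rec X. c.b.b.X\{b})\{b} ⊢ --c--▸ t4
  t4 = (b.b.(rec X. c.b.b.X\{b})\{b})\{b} ⊢ (no moves)
Coarsest stable partition (strong bisimilarity classes):
  B0 = {s0, t0}
  B1 = {s1, t1}
  B2 = {s2, t2}
  B3 = {s3, t3}
  B4 = {s4, t4}
s0 ∈ B0, t0 ∈ B0 → same block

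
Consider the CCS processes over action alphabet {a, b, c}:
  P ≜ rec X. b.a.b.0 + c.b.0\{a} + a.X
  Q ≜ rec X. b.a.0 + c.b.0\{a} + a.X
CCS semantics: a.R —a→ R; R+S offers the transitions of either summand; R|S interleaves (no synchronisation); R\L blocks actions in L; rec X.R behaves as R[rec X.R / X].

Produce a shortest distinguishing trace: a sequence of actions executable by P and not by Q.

bab

Reachable graph of P (6 states):
  s0 = rec X. b.a.b.0 + c.b.0\{a} + a.X :: —a→ s0, —b→ s1, —c→ s2
  s1 = a.b.0 :: —a→ s3
  s2 = b.0\{a} :: —b→ s4
  s3 = b.0 :: —b→ s5
  s4 = 0\{a} :: ·
  s5 = 0 :: ·
Reachable graph of Q (5 states):
  t0 = rec X. b.a.0 + c.b.0\{a} + a.X :: —a→ t0, —b→ t1, —c→ t2
  t1 = a.0 :: —a→ t3
  t2 = b.0\{a} :: —b→ t4
  t3 = 0 :: ·
  t4 = 0\{a} :: ·
Trace ⟨bab⟩ through P, begin at {s0}:
  [1] b ⇒ {s1}
  [2] a ⇒ {s3}
  [3] b ⇒ {s5}
  ✓ P
Trace ⟨bab⟩ through Q, begin at {t0}:
  [1] b ⇒ {t1}
  [2] a ⇒ {t3}
  [3] b ⇒ no successor for Q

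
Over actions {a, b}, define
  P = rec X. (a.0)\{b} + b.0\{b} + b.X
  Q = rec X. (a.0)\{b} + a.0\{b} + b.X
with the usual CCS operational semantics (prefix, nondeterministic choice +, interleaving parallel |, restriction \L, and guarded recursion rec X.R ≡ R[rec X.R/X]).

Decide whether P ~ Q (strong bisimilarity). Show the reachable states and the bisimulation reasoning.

P's transition system — 2 states:
  s0 = rec X. (a.0)\{b} + b.0\{b} + b.X :: =a=> s1, =b=> s0, =b=> s1
  s1 = 0\{b} :: (no moves)
Q's transition system — 2 states:
  t0 = rec X. (a.0)\{b} + a.0\{b} + b.X :: =a=> t1, =b=> t0
  t1 = 0\{b} :: (no moves)
Coarsest stable partition (strong bisimilarity classes):
  B0 = {s0}
  B1 = {s1, t1}
  B2 = {t0}
s0 ∈ B0, t0 ∈ B2 → different blocks

not bisimilar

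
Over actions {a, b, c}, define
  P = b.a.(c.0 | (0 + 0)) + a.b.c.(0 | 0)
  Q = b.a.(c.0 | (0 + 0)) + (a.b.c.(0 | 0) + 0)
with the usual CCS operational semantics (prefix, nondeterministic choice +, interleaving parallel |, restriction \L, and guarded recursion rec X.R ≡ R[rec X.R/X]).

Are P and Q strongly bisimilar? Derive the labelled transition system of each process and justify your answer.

P ~ Q

Reachable graph of P (7 states):
  p0 = b.a.(c.0 | (0 + 0)) + a.b.c.(0 | 0) ⊢ —a→ p1, —b→ p2
  p1 = b.c.(0 | 0) ⊢ —b→ p3
  p2 = a.(c.0 | (0 + 0)) ⊢ —a→ p4
  p3 = c.(0 | 0) ⊢ —c→ p5
  p4 = c.0 | (0 + 0) ⊢ —c→ p6
  p5 = 0 | 0 ⊢ ∅
  p6 = 0 | (0 + 0) ⊢ ∅
Reachable graph of Q (7 states):
  q0 = b.a.(c.0 | (0 + 0)) + (a.b.c.(0 | 0) + 0) ⊢ —a→ q1, —b→ q2
  q1 = b.c.(0 | 0) ⊢ —b→ q3
  q2 = a.(c.0 | (0 + 0)) ⊢ —a→ q4
  q3 = c.(0 | 0) ⊢ —c→ q5
  q4 = c.0 | (0 + 0) ⊢ —c→ q6
  q5 = 0 | 0 ⊢ ∅
  q6 = 0 | (0 + 0) ⊢ ∅
Partition-refinement fixed point:
  B0 = {p0, q0}
  B1 = {p1, q1}
  B2 = {p3, p4, q3, q4}
  B3 = {p5, p6, q5, q6}
  B4 = {p2, q2}
p0 ∈ B0, q0 ∈ B0 → same block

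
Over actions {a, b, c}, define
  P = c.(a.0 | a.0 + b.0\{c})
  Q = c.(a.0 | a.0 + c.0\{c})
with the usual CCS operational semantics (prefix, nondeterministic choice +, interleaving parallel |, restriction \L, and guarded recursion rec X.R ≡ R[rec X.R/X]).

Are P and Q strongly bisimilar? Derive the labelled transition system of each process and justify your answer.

LTS(P): 6 reachable states
  s0 = c.(a.0 | a.0 + b.0\{c}) | --c--▸ s1
  s1 = a.0 | a.0 + b.0\{c} | --a--▸ s2, --a--▸ s3, --b--▸ s4
  s2 = 0 | a.0 | --a--▸ s5
  s3 = a.0 | 0 | --a--▸ s5
  s4 = 0\{c} | ·
  s5 = 0 | 0 | ·
LTS(Q): 6 reachable states
  t0 = c.(a.0 | a.0 + c.0\{c}) | --c--▸ t1
  t1 = a.0 | a.0 + c.0\{c} | --a--▸ t2, --a--▸ t3, --c--▸ t4
  t2 = 0 | a.0 | --a--▸ t5
  t3 = a.0 | 0 | --a--▸ t5
  t4 = 0\{c} | ·
  t5 = 0 | 0 | ·
Coarsest stable partition (strong bisimilarity classes):
  B0 = {s0}
  B1 = {s1}
  B2 = {s4, s5, t4, t5}
  B3 = {s2, s3, t2, t3}
  B4 = {t0}
  B5 = {t1}
s0 ∈ B0, t0 ∈ B4 → different blocks

NO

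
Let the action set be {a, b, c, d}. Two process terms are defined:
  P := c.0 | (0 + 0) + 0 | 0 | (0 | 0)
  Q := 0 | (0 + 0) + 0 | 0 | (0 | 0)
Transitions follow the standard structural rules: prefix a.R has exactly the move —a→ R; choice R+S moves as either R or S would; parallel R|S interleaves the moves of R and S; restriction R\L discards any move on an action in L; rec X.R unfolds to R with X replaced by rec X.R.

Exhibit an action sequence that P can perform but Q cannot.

c

P's transition system — 2 states:
  u0 = c.0 | (0 + 0) + 0 | 0 | (0 | 0) ⊢ --c--▸ u1
  u1 = 0 | (0 + 0) ⊢ ·
Q's transition system — 1 states:
  v0 = 0 | (0 + 0) + 0 | 0 | (0 | 0) ⊢ ·
Trace ⟨c⟩ through P, begin at {u0}:
  [1] c ⇒ {u1}
  — P admits the full trace.
Trace ⟨c⟩ through Q, begin at {v0}:
  [1] c ⇒ ∅  — Q cannot continue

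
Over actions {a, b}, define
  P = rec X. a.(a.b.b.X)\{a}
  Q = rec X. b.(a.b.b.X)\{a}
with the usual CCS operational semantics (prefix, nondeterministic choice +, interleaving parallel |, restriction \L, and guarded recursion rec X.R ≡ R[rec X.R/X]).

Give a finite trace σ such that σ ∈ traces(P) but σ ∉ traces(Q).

P's transition system — 2 states:
  s0 = rec X. a.(a.b.b.X)\{a} :: -a-> s1
  s1 = (a.b.b.(rec X. a.(a.b.b.X)\{a}))\{a} :: ·
Q's transition system — 2 states:
  t0 = rec X. b.(a.b.b.X)\{a} :: -b-> t1
  t1 = (a.b.b.(rec X. b.(a.b.b.X)\{a}))\{a} :: ·
Executing a from P (initial set {s0}):
  [1] a ⇒ {s1}
  — P admits the full trace.
Executing a from Q (initial set {t0}):
  [1] a ⇒ no successor for Q

a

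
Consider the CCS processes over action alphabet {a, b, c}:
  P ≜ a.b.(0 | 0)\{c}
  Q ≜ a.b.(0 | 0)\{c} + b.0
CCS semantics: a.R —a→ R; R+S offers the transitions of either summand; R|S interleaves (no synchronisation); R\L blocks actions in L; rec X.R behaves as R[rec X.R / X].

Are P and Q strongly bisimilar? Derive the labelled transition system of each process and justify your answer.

NO

P's transition system — 3 states:
  p0 = a.b.(0 | 0)\{c} :: =a=> p1
  p1 = b.(0 | 0)\{c} :: =b=> p2
  p2 = (0 | 0)\{c} :: stopped
Q's transition system — 4 states:
  q0 = a.b.(0 | 0)\{c} + b.0 :: =a=> q1, =b=> q2
  q1 = b.(0 | 0)\{c} :: =b=> q3
  q2 = 0 :: stopped
  q3 = (0 | 0)\{c} :: stopped
Bisimilarity quotient blocks:
  B0 = {p0}
  B1 = {p1, q1}
  B2 = {p2, q2, q3}
  B3 = {q0}
p0 ∈ B0, q0 ∈ B3 → different blocks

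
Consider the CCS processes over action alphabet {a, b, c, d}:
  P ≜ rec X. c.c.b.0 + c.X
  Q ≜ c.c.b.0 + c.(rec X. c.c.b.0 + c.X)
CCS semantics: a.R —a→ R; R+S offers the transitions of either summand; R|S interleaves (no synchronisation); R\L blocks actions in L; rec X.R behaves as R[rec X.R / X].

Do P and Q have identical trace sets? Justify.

traces(P) = traces(Q)

LTS(P): 4 reachable states
  u0 = rec X. c.c.b.0 + c.X | --c--▸ u0, --c--▸ u1
  u1 = c.b.0 | --c--▸ u2
  u2 = b.0 | --b--▸ u3
  u3 = 0 | stopped
LTS(Q): 5 reachable states
  v0 = c.c.b.0 + c.(rec X. c.c.b.0 + c.X) | --c--▸ v1, --c--▸ v2
  v1 = c.b.0 | --c--▸ v3
  v2 = rec X. c.c.b.0 + c.X | --c--▸ v1, --c--▸ v2
  v3 = b.0 | --b--▸ v4
  v4 = 0 | stopped
Partition-refinement fixed point:
  B0 = {u0, v0, v2}
  B1 = {u1, v1}
  B2 = {u2, v3}
  B3 = {u3, v4}
u0 ∈ B0, v0 ∈ B0 → same block
Bisimilar ⇒ trace-equivalent.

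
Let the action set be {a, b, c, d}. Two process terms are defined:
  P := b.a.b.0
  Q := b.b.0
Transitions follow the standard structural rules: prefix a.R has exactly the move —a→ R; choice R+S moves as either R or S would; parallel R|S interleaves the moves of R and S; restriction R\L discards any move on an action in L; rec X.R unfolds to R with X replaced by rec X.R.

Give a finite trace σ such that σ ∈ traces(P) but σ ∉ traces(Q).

P's transition system — 4 states:
  m0 = b.a.b.0 → =b=> m1
  m1 = a.b.0 → =a=> m2
  m2 = b.0 → =b=> m3
  m3 = 0 → ∅
Q's transition system — 3 states:
  n0 = b.b.0 → =b=> n1
  n1 = b.0 → =b=> n2
  n2 = 0 → ∅
Trace ⟨ba⟩ through P, begin at {m0}:
  step 1 (b): {m1}
  step 2 (a): {m2}
  — P admits the full trace.
Trace ⟨ba⟩ through Q, begin at {n0}:
  step 1 (b): {n1}
  step 2 (a): ∅  — Q cannot continue

ba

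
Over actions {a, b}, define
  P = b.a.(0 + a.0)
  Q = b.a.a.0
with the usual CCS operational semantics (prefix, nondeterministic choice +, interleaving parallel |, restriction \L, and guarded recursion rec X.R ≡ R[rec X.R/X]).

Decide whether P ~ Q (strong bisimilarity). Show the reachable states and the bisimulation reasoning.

bisimilar

Reachable graph of P (4 states):
  u0 = b.a.(0 + a.0) ⊢ ··b··> u1
  u1 = a.(0 + a.0) ⊢ ··a··> u2
  u2 = 0 + a.0 ⊢ ··a··> u3
  u3 = 0 ⊢ ∅
Reachable graph of Q (4 states):
  v0 = b.a.a.0 ⊢ ··b··> v1
  v1 = a.a.0 ⊢ ··a··> v2
  v2 = a.0 ⊢ ··a··> v3
  v3 = 0 ⊢ ∅
Coarsest stable partition (strong bisimilarity classes):
  B0 = {u0, v0}
  B1 = {u1, v1}
  B2 = {u2, v2}
  B3 = {u3, v3}
u0 ∈ B0, v0 ∈ B0 → same block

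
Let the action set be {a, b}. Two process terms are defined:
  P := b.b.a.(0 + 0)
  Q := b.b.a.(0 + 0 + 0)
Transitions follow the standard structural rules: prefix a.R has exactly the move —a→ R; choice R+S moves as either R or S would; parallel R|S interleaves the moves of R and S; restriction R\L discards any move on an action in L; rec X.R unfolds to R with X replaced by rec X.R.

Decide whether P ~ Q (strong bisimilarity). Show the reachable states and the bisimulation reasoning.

LTS(P): 4 reachable states
  p0 = b.b.a.(0 + 0) → =b=> p1
  p1 = b.a.(0 + 0) → =b=> p2
  p2 = a.(0 + 0) → =a=> p3
  p3 = 0 + 0 → stopped
LTS(Q): 4 reachable states
  q0 = b.b.a.(0 + 0 + 0) → =b=> q1
  q1 = b.a.(0 + 0 + 0) → =b=> q2
  q2 = a.(0 + 0 + 0) → =a=> q3
  q3 = 0 + 0 + 0 → stopped
Bisimilarity quotient blocks:
  B0 = {p0, q0}
  B1 = {p1, q1}
  B2 = {p2, q2}
  B3 = {p3, q3}
p0 ∈ B0, q0 ∈ B0 → same block

YES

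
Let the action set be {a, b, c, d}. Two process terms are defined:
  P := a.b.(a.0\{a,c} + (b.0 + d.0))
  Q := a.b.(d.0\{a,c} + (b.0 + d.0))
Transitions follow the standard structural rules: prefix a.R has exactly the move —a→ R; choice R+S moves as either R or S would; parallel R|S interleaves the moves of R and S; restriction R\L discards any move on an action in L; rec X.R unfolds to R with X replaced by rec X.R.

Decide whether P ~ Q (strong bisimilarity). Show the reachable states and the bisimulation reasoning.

P ≁ Q

LTS(P): 5 reachable states
  p0 = a.b.(a.0\{a,c} + (b.0 + d.0)) :: --a--▸ p1
  p1 = b.(a.0\{a,c} + (b.0 + d.0)) :: --b--▸ p2
  p2 = a.0\{a,c} + (b.0 + d.0) :: --a--▸ p3, --b--▸ p4, --d--▸ p4
  p3 = 0\{a,c} :: ∅
  p4 = 0 :: ∅
LTS(Q): 5 reachable states
  q0 = a.b.(d.0\{a,c} + (b.0 + d.0)) :: --a--▸ q1
  q1 = b.(d.0\{a,c} + (b.0 + d.0)) :: --b--▸ q2
  q2 = d.0\{a,c} + (b.0 + d.0) :: --b--▸ q3, --d--▸ q3, --d--▸ q4
  q3 = 0 :: ∅
  q4 = 0\{a,c} :: ∅
Coarsest stable partition (strong bisimilarity classes):
  B0 = {p0}
  B1 = {p1}
  B2 = {p2}
  B3 = {p3, p4, q3, q4}
  B4 = {q0}
  B5 = {q1}
  B6 = {q2}
p0 ∈ B0, q0 ∈ B4 → different blocks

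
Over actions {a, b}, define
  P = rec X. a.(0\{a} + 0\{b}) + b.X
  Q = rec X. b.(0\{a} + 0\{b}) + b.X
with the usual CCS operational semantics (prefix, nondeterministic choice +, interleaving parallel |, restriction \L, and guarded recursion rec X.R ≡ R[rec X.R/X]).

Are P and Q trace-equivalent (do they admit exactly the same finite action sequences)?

Reachable graph of P (2 states):
  p0 = rec X. a.(0\{a} + 0\{b}) + b.X ⊢ —a→ p1, —b→ p0
  p1 = 0\{a} + 0\{b} ⊢ ·
Reachable graph of Q (2 states):
  q0 = rec X. b.(0\{a} + 0\{b}) + b.X ⊢ —b→ q0, —b→ q1
  q1 = 0\{a} + 0\{b} ⊢ ·
Run σ = ⟨a⟩ on P: start {p0}
  [1] a ⇒ {p1}
  P completes σ.
Run σ = ⟨a⟩ on Q: start {q0}
  [1] a ⇒ ∅ (Q stuck)

NO — witness ⟨a⟩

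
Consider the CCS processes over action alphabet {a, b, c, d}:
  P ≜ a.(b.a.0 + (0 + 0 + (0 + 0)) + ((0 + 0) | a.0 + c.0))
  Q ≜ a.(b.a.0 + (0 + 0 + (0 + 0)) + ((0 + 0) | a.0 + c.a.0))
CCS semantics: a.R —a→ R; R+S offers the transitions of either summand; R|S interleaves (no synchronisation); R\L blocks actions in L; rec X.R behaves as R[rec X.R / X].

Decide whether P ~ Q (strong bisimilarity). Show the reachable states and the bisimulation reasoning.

NO

P's transition system — 5 states:
  m0 = a.(b.a.0 + (0 + 0 + (0 + 0)) + ((0 + 0) | a.0 + c.0)) ⊢ -a-> m1
  m1 = b.a.0 + (0 + 0 + (0 + 0)) + ((0 + 0) | a.0 + c.0) ⊢ -a-> m2, -b-> m3, -c-> m4
  m2 = (0 + 0) | 0 ⊢ deadlocked
  m3 = a.0 ⊢ -a-> m4
  m4 = 0 ⊢ deadlocked
Q's transition system — 5 states:
  n0 = a.(b.a.0 + (0 + 0 + (0 + 0)) + ((0 + 0) | a.0 + c.a.0)) ⊢ -a-> n1
  n1 = b.a.0 + (0 + 0 + (0 + 0)) + ((0 + 0) | a.0 + c.a.0) ⊢ -a-> n2, -b-> n3, -c-> n3
  n2 = (0 + 0) | 0 ⊢ deadlocked
  n3 = a.0 ⊢ -a-> n4
  n4 = 0 ⊢ deadlocked
Partition-refinement fixed point:
  B0 = {m0}
  B1 = {m1}
  B2 = {m2, m4, n2, n4}
  B3 = {m3, n3}
  B4 = {n0}
  B5 = {n1}
m0 ∈ B0, n0 ∈ B4 → different blocks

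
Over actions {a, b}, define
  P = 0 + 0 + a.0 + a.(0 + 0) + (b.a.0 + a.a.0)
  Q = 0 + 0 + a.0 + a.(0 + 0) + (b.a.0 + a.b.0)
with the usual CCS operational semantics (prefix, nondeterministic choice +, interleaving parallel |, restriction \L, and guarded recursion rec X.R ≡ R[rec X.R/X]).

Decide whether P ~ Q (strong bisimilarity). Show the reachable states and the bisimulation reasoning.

Reachable graph of P (4 states):
  m0 = 0 + 0 + a.0 + a.(0 + 0) + (b.a.0 + a.a.0) | —a→ m1, —a→ m2, —a→ m3, —b→ m3
  m1 = 0 | deadlocked
  m2 = 0 + 0 | deadlocked
  m3 = a.0 | —a→ m1
Reachable graph of Q (5 states):
  n0 = 0 + 0 + a.0 + a.(0 + 0) + (b.a.0 + a.b.0) | —a→ n1, —a→ n2, —a→ n3, —b→ n4
  n1 = 0 | deadlocked
  n2 = 0 + 0 | deadlocked
  n3 = b.0 | —b→ n1
  n4 = a.0 | —a→ n1
Bisimilarity quotient blocks:
  B0 = {m0}
  B1 = {m1, m2, n1, n2}
  B2 = {m3, n4}
  B3 = {n0}
  B4 = {n3}
m0 ∈ B0, n0 ∈ B3 → different blocks

NO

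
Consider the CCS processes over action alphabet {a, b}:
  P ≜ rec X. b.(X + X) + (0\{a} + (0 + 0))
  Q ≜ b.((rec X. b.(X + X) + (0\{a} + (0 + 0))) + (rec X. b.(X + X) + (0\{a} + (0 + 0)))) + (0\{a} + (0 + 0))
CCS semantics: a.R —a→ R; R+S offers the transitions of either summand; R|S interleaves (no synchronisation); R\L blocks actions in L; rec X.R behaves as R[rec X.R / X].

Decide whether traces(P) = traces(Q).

traces(P) = traces(Q)

Reachable graph of P (2 states):
  m0 = rec X. b.(X + X) + (0\{a} + (0 + 0)) :: ··b··> m1
  m1 = (rec X. b.(X + X) + (0\{a} + (0 + 0))) + (rec X. b.(X + X) + (0\{a} + (0 + 0))) :: ··b··> m1
Reachable graph of Q (2 states):
  n0 = b.((rec X. b.(X + X) + (0\{a} + (0 + 0))) + (rec X. b.(X + X) + (0\{a} + (0 + 0)))) + (0\{a} + (0 + 0)) :: ··b··> n1
  n1 = (rec X. b.(X + X) + (0\{a} + (0 + 0))) + (rec X. b.(X + X) + (0\{a} + (0 + 0))) :: ··b··> n1
Partition-refinement fixed point:
  B0 = {m0, m1, n0, n1}
m0 ∈ B0, n0 ∈ B0 → same block
Bisimilar ⇒ trace-equivalent.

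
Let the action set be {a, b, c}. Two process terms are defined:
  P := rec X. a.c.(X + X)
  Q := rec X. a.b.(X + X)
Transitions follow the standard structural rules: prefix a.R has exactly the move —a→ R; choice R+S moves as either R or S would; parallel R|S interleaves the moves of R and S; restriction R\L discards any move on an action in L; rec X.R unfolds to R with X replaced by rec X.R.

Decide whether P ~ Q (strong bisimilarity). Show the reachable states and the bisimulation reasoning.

P ≁ Q

Reachable graph of P (3 states):
  p0 = rec X. a.c.(X + X) | ··a··> p1
  p1 = c.((rec X. a.c.(X + X)) + (rec X. a.c.(X + X))) | ··c··> p2
  p2 = (rec X. a.c.(X + X)) + (rec X. a.c.(X + X)) | ··a··> p1
Reachable graph of Q (3 states):
  q0 = rec X. a.b.(X + X) | ··a··> q1
  q1 = b.((rec X. a.b.(X + X)) + (rec X. a.b.(X + X))) | ··b··> q2
  q2 = (rec X. a.b.(X + X)) + (rec X. a.b.(X + X)) | ··a··> q1
Bisimilarity quotient blocks:
  B0 = {p0, p2}
  B1 = {p1}
  B2 = {q0, q2}
  B3 = {q1}
p0 ∈ B0, q0 ∈ B2 → different blocks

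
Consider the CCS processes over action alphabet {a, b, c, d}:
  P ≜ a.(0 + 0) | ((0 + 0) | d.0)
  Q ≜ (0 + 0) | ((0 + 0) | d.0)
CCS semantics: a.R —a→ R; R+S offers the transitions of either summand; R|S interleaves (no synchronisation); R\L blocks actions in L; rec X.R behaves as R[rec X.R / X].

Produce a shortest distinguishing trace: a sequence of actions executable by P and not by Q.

a

LTS(P): 4 reachable states
  u0 = a.(0 + 0) | ((0 + 0) | d.0) has moves —a→ u1, —d→ u2
  u1 = (0 + 0) | ((0 + 0) | d.0) has moves —d→ u3
  u2 = a.(0 + 0) | ((0 + 0) | 0) has moves —a→ u3
  u3 = (0 + 0) | ((0 + 0) | 0) has moves (no moves)
LTS(Q): 2 reachable states
  v0 = (0 + 0) | ((0 + 0) | d.0) has moves —d→ v1
  v1 = (0 + 0) | ((0 + 0) | 0) has moves (no moves)
Run σ = ⟨a⟩ on P: start {u0}
  [1] a ⇒ {u1}
  ✓ P
Run σ = ⟨a⟩ on Q: start {v0}
  [1] a ⇒ no successor for Q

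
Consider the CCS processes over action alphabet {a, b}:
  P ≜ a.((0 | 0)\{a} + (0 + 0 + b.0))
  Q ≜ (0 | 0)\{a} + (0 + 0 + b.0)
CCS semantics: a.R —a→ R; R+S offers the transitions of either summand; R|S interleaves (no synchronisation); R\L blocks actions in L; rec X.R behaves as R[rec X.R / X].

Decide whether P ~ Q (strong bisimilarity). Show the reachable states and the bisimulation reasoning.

P ≁ Q

P's transition system — 3 states:
  m0 = a.((0 | 0)\{a} + (0 + 0 + b.0)) → =a=> m1
  m1 = (0 | 0)\{a} + (0 + 0 + b.0) → =b=> m2
  m2 = 0 → ·
Q's transition system — 2 states:
  n0 = (0 | 0)\{a} + (0 + 0 + b.0) → =b=> n1
  n1 = 0 → ·
Coarsest stable partition (strong bisimilarity classes):
  B0 = {m0}
  B1 = {m1, n0}
  B2 = {m2, n1}
m0 ∈ B0, n0 ∈ B1 → different blocks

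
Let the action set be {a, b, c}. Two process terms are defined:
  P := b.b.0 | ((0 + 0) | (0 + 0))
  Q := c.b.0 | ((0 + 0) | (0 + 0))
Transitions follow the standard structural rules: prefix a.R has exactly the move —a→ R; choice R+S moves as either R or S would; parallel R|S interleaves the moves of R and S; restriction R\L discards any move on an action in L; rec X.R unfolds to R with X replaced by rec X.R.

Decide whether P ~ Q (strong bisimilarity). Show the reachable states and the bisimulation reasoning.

Reachable graph of P (3 states):
  u0 = b.b.0 | ((0 + 0) | (0 + 0)) has moves =b=> u1
  u1 = b.0 | ((0 + 0) | (0 + 0)) has moves =b=> u2
  u2 = 0 | ((0 + 0) | (0 + 0)) has moves stopped
Reachable graph of Q (3 states):
  v0 = c.b.0 | ((0 + 0) | (0 + 0)) has moves =c=> v1
  v1 = b.0 | ((0 + 0) | (0 + 0)) has moves =b=> v2
  v2 = 0 | ((0 + 0) | (0 + 0)) has moves stopped
Partition-refinement fixed point:
  B0 = {u0}
  B1 = {u1, v1}
  B2 = {u2, v2}
  B3 = {v0}
u0 ∈ B0, v0 ∈ B3 → different blocks

P ≁ Q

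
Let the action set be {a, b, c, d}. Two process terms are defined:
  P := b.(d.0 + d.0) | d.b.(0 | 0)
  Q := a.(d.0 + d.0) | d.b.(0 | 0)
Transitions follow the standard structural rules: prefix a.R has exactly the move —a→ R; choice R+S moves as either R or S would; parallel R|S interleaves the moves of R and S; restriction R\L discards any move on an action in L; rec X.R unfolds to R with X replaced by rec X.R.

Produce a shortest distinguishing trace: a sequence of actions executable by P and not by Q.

b

Reachable graph of P (9 states):
  p0 = b.(d.0 + d.0) | d.b.(0 | 0) has moves -b-> p1, -d-> p2
  p1 = (d.0 + d.0) | d.b.(0 | 0) has moves -d-> p3, -d-> p4
  p2 = b.(d.0 + d.0) | b.(0 | 0) has moves -b-> p3, -b-> p5
  p3 = (d.0 + d.0) | b.(0 | 0) has moves -b-> p6, -d-> p7
  p4 = 0 | d.b.(0 | 0) has moves -d-> p7
  p5 = b.(d.0 + d.0) | (0 | 0) has moves -b-> p6
  p6 = (d.0 + d.0) | (0 | 0) has moves -d-> p8
  p7 = 0 | b.(0 | 0) has moves -b-> p8
  p8 = 0 | (0 | 0) has moves stopped
Reachable graph of Q (9 states):
  q0 = a.(d.0 + d.0) | d.b.(0 | 0) has moves -a-> q1, -d-> q2
  q1 = (d.0 + d.0) | d.b.(0 | 0) has moves -d-> q3, -d-> q4
  q2 = a.(d.0 + d.0) | b.(0 | 0) has moves -a-> q3, -b-> q5
  q3 = (d.0 + d.0) | b.(0 | 0) has moves -b-> q6, -d-> q7
  q4 = 0 | d.b.(0 | 0) has moves -d-> q7
  q5 = a.(d.0 + d.0) | (0 | 0) has moves -a-> q6
  q6 = (d.0 + d.0) | (0 | 0) has moves -d-> q8
  q7 = 0 | b.(0 | 0) has moves -b-> q8
  q8 = 0 | (0 | 0) has moves stopped
Trace ⟨b⟩ through P, begin at {p0}:
  step 1 (b): {p1}
  ✓ P
Trace ⟨b⟩ through Q, begin at {q0}:
  step 1 (b): ∅  — Q cannot continue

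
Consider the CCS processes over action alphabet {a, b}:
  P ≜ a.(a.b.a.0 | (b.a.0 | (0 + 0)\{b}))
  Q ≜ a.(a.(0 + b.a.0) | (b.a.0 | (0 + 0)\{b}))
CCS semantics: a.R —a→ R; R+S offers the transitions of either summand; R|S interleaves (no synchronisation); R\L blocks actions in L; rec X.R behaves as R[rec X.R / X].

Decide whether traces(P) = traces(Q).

traces(P) = traces(Q)

LTS(P): 13 reachable states
  s0 = a.(a.b.a.0 | (b.a.0 | (0 + 0)\{b})) ⊢ -a-> s1
  s1 = a.b.a.0 | (b.a.0 | (0 + 0)\{b}) ⊢ -a-> s2, -b-> s3
  s2 = b.a.0 | (b.a.0 | (0 + 0)\{b}) ⊢ -b-> s4, -b-> s5
  s3 = a.b.a.0 | (a.0 | (0 + 0)\{b}) ⊢ -a-> s5, -a-> s6
  s4 = a.0 | (b.a.0 | (0 + 0)\{b}) ⊢ -a-> s7, -b-> s8
  s5 = b.a.0 | (a.0 | (0 + 0)\{b}) ⊢ -a-> s9, -b-> s8
  s6 = a.b.a.0 | (0 | (0 + 0)\{b}) ⊢ -a-> s9
  s7 = 0 | (b.a.0 | (0 + 0)\{b}) ⊢ -b-> s10
  s8 = a.0 | (a.0 | (0 + 0)\{b}) ⊢ -a-> s10, -a-> s11
  s9 = b.a.0 | (0 | (0 + 0)\{b}) ⊢ -b-> s11
  s10 = 0 | (a.0 | (0 + 0)\{b}) ⊢ -a-> s12
  s11 = a.0 | (0 | (0 + 0)\{b}) ⊢ -a-> s12
  s12 = 0 | (0 | (0 + 0)\{b}) ⊢ deadlocked
LTS(Q): 13 reachable states
  t0 = a.(a.(0 + b.a.0) | (b.a.0 | (0 + 0)\{b})) ⊢ -a-> t1
  t1 = a.(0 + b.a.0) | (b.a.0 | (0 + 0)\{b}) ⊢ -a-> t2, -b-> t3
  t2 = (0 + b.a.0) | (b.a.0 | (0 + 0)\{b}) ⊢ -b-> t4, -b-> t5
  t3 = a.(0 + b.a.0) | (a.0 | (0 + 0)\{b}) ⊢ -a-> t4, -a-> t6
  t4 = (0 + b.a.0) | (a.0 | (0 + 0)\{b}) ⊢ -a-> t7, -b-> t8
  t5 = a.0 | (b.a.0 | (0 + 0)\{b}) ⊢ -a-> t9, -b-> t8
  t6 = a.(0 + b.a.0) | (0 | (0 + 0)\{b}) ⊢ -a-> t7
  t7 = (0 + b.a.0) | (0 | (0 + 0)\{b}) ⊢ -b-> t10
  t8 = a.0 | (a.0 | (0 + 0)\{b}) ⊢ -a-> t10, -a-> t11
  t9 = 0 | (b.a.0 | (0 + 0)\{b}) ⊢ -b-> t11
  t10 = a.0 | (0 | (0 + 0)\{b}) ⊢ -a-> t12
  t11 = 0 | (a.0 | (0 + 0)\{b}) ⊢ -a-> t12
  t12 = 0 | (0 | (0 + 0)\{b}) ⊢ deadlocked
Partition-refinement fixed point:
  B0 = {s0, t0}
  B1 = {s1, t1}
  B2 = {s3, t3}
  B3 = {s6, t6}
  B4 = {s7, s9, t7, t9}
  B5 = {s10, s11, t10, t11}
  B6 = {s12, t12}
  B7 = {s4, s5, t4, t5}
  B8 = {s8, t8}
  B9 = {s2, t2}
s0 ∈ B0, t0 ∈ B0 → same block
Bisimilar ⇒ trace-equivalent.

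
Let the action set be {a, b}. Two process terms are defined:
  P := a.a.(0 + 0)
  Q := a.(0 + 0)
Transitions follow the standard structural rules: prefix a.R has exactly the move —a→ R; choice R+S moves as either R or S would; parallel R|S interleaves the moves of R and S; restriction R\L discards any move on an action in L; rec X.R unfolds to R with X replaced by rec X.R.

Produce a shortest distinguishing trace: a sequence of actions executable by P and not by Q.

aa

Reachable graph of P (3 states):
  s0 = a.a.(0 + 0) | ··a··> s1
  s1 = a.(0 + 0) | ··a··> s2
  s2 = 0 + 0 | ∅
Reachable graph of Q (2 states):
  t0 = a.(0 + 0) | ··a··> t1
  t1 = 0 + 0 | ∅
Run σ = ⟨aa⟩ on P: start {s0}
  step 1 (a): {s1}
  step 2 (a): {s2}
  ✓ P
Run σ = ⟨aa⟩ on Q: start {t0}
  step 1 (a): {t1}
  step 2 (a): ∅ (Q stuck)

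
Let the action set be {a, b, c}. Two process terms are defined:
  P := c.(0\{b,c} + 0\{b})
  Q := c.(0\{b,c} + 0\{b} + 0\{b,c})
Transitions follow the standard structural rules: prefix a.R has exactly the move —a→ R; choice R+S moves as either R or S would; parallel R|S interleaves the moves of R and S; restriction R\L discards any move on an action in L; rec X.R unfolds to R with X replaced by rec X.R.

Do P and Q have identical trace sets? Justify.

LTS(P): 2 reachable states
  p0 = c.(0\{b,c} + 0\{b}) | ··c··> p1
  p1 = 0\{b,c} + 0\{b} | deadlocked
LTS(Q): 2 reachable states
  q0 = c.(0\{b,c} + 0\{b} + 0\{b,c}) | ··c··> q1
  q1 = 0\{b,c} + 0\{b} + 0\{b,c} | deadlocked
Coarsest stable partition (strong bisimilarity classes):
  B0 = {p0, q0}
  B1 = {p1, q1}
p0 ∈ B0, q0 ∈ B0 → same block
Bisimilar ⇒ trace-equivalent.

YES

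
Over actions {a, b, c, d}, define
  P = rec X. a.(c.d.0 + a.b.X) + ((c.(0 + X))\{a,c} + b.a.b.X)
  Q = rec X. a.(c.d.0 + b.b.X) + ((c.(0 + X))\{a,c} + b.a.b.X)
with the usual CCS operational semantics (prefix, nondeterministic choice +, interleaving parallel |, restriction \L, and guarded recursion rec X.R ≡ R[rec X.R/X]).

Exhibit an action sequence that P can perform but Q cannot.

aa

P's transition system — 6 states:
  u0 = rec X. a.(c.d.0 + a.b.X) + ((c.(0 + X))\{a,c} + b.a.b.X) → ··a··> u1, ··b··> u2
  u1 = c.d.0 + a.b.(rec X. a.(c.d.0 + a.b.X) + ((c.(0 + X))\{a,c} + b.a.b.X)) → ··a··> u3, ··c··> u4
  u2 = a.b.(rec X. a.(c.d.0 + a.b.X) + ((c.(0 + X))\{a,c} + b.a.b.X)) → ··a··> u3
  u3 = b.(rec X. a.(c.d.0 + a.b.X) + ((c.(0 + X))\{a,c} + b.a.b.X)) → ··b··> u0
  u4 = d.0 → ··d··> u5
  u5 = 0 → (no moves)
Q's transition system — 6 states:
  v0 = rec X. a.(c.d.0 + b.b.X) + ((c.(0 + X))\{a,c} + b.a.b.X) → ··a··> v1, ··b··> v2
  v1 = c.d.0 + b.b.(rec X. a.(c.d.0 + b.b.X) + ((c.(0 + X))\{a,c} + b.a.b.X)) → ··b··> v3, ··c··> v4
  v2 = a.b.(rec X. a.(c.d.0 + b.b.X) + ((c.(0 + X))\{a,c} + b.a.b.X)) → ··a··> v3
  v3 = b.(rec X. a.(c.d.0 + b.b.X) + ((c.(0 + X))\{a,c} + b.a.b.X)) → ··b··> v0
  v4 = d.0 → ··d··> v5
  v5 = 0 → (no moves)
Run σ = ⟨aa⟩ on P: start {u0}
  step 1 (a): {u1}
  step 2 (a): {u3}
  ✓ P
Run σ = ⟨aa⟩ on Q: start {v0}
  step 1 (a): {v1}
  step 2 (a): no successor for Q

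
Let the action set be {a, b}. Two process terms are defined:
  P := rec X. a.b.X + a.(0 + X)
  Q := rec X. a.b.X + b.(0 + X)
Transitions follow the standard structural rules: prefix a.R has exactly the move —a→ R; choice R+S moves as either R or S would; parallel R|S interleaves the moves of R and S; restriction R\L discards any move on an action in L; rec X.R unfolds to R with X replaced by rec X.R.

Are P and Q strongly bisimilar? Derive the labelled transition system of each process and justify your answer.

P ≁ Q

Reachable graph of P (3 states):
  s0 = rec X. a.b.X + a.(0 + X) | -a-> s1, -a-> s2
  s1 = 0 + (rec X. a.b.X + a.(0 + X)) | -a-> s1, -a-> s2
  s2 = b.(rec X. a.b.X + a.(0 + X)) | -b-> s0
Reachable graph of Q (3 states):
  t0 = rec X. a.b.X + b.(0 + X) | -a-> t1, -b-> t2
  t1 = b.(rec X. a.b.X + b.(0 + X)) | -b-> t0
  t2 = 0 + (rec X. a.b.X + b.(0 + X)) | -a-> t1, -b-> t2
Bisimilarity quotient blocks:
  B0 = {s0, s1}
  B1 = {s2}
  B2 = {t0, t2}
  B3 = {t1}
s0 ∈ B0, t0 ∈ B2 → different blocks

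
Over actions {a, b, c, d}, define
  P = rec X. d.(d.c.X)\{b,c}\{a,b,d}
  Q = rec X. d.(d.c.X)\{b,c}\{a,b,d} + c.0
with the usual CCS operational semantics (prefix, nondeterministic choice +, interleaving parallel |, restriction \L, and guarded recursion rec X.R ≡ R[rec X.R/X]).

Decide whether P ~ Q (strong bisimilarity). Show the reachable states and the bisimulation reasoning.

P's transition system — 2 states:
  s0 = rec X. d.(d.c.X)\{b,c}\{a,b,d} :: -d-> s1
  s1 = (d.c.(rec X. d.(d.c.X)\{b,c}\{a,b,d}))\{b,c}\{a,b,d} :: ∅
Q's transition system — 3 states:
  t0 = rec X. d.(d.c.X)\{b,c}\{a,b,d} + c.0 :: -c-> t1, -d-> t2
  t1 = 0 :: ∅
  t2 = (d.c.(rec X. d.(d.c.X)\{b,c}\{a,b,d} + c.0))\{b,c}\{a,b,d} :: ∅
Bisimilarity quotient blocks:
  B0 = {s0}
  B1 = {s1, t1, t2}
  B2 = {t0}
s0 ∈ B0, t0 ∈ B2 → different blocks

P ≁ Q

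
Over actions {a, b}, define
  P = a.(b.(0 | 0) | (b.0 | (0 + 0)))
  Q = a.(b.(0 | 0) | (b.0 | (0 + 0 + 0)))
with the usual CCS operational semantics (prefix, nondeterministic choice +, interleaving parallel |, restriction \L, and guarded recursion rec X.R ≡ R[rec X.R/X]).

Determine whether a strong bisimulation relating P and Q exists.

bisimilar

LTS(P): 5 reachable states
  s0 = a.(b.(0 | 0) | (b.0 | (0 + 0))) ⊢ ··a··> s1
  s1 = b.(0 | 0) | (b.0 | (0 + 0)) ⊢ ··b··> s2, ··b··> s3
  s2 = 0 | 0 | (b.0 | (0 + 0)) ⊢ ··b··> s4
  s3 = b.(0 | 0) | (0 | (0 + 0)) ⊢ ··b··> s4
  s4 = 0 | 0 | (0 | (0 + 0)) ⊢ (no moves)
LTS(Q): 5 reachable states
  t0 = a.(b.(0 | 0) | (b.0 | (0 + 0 + 0))) ⊢ ··a··> t1
  t1 = b.(0 | 0) | (b.0 | (0 + 0 + 0)) ⊢ ··b··> t2, ··b··> t3
  t2 = 0 | 0 | (b.0 | (0 + 0 + 0)) ⊢ ··b··> t4
  t3 = b.(0 | 0) | (0 | (0 + 0 + 0)) ⊢ ··b··> t4
  t4 = 0 | 0 | (0 | (0 + 0 + 0)) ⊢ (no moves)
Partition-refinement fixed point:
  B0 = {s0, t0}
  B1 = {s1, t1}
  B2 = {s2, s3, t2, t3}
  B3 = {s4, t4}
s0 ∈ B0, t0 ∈ B0 → same block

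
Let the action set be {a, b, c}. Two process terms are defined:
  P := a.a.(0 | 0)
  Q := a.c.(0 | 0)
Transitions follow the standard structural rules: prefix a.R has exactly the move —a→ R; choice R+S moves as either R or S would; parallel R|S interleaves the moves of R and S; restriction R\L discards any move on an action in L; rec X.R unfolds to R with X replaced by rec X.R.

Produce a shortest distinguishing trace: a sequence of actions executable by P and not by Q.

LTS(P): 3 reachable states
  m0 = a.a.(0 | 0) | —a→ m1
  m1 = a.(0 | 0) | —a→ m2
  m2 = 0 | 0 | ∅
LTS(Q): 3 reachable states
  n0 = a.c.(0 | 0) | —a→ n1
  n1 = c.(0 | 0) | —c→ n2
  n2 = 0 | 0 | ∅
Executing aa from P (initial set {m0}):
  after a @ step 1: {m1}
  after a @ step 2: {m2}
  ✓ P
Executing aa from Q (initial set {n0}):
  after a @ step 1: {n1}
  after a @ step 2: ∅ (Q stuck)

aa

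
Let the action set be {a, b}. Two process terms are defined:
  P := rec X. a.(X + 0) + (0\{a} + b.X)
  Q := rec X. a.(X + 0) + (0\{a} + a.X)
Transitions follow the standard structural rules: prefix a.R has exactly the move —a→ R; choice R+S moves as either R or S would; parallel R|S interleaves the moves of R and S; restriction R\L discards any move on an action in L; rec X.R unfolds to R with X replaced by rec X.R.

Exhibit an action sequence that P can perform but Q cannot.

b

LTS(P): 2 reachable states
  p0 = rec X. a.(X + 0) + (0\{a} + b.X) ⊢ --a--▸ p1, --b--▸ p0
  p1 = (rec X. a.(X + 0) + (0\{a} + b.X)) + 0 ⊢ --a--▸ p1, --b--▸ p0
LTS(Q): 2 reachable states
  q0 = rec X. a.(X + 0) + (0\{a} + a.X) ⊢ --a--▸ q0, --a--▸ q1
  q1 = (rec X. a.(X + 0) + (0\{a} + a.X)) + 0 ⊢ --a--▸ q0, --a--▸ q1
Trace ⟨b⟩ through P, begin at {p0}:
  step 1 (b): {p0}
  ✓ P
Trace ⟨b⟩ through Q, begin at {q0}:
  step 1 (b): ∅  — Q cannot continue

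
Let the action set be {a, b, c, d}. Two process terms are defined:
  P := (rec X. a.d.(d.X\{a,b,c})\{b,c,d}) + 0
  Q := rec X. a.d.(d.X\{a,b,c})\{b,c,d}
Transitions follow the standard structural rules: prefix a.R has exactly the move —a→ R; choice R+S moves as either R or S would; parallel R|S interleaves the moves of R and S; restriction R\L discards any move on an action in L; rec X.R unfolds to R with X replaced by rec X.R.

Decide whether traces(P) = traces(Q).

traces(P) = traces(Q)

P's transition system — 3 states:
  s0 = (rec X. a.d.(d.X\{a,b,c})\{b,c,d}) + 0 | -a-> s1
  s1 = d.(d.(rec X. a.d.(d.X\{a,b,c})\{b,c,d})\{a,b,c})\{b,c,d} | -d-> s2
  s2 = (d.(rec X. a.d.(d.X\{a,b,c})\{b,c,d})\{a,b,c})\{b,c,d} | ·
Q's transition system — 3 states:
  t0 = rec X. a.d.(d.X\{a,b,c})\{b,c,d} | -a-> t1
  t1 = d.(d.(rec X. a.d.(d.X\{a,b,c})\{b,c,d})\{a,b,c})\{b,c,d} | -d-> t2
  t2 = (d.(rec X. a.d.(d.X\{a,b,c})\{b,c,d})\{a,b,c})\{b,c,d} | ·
Coarsest stable partition (strong bisimilarity classes):
  B0 = {s0, t0}
  B1 = {s1, t1}
  B2 = {s2, t2}
s0 ∈ B0, t0 ∈ B0 → same block
Bisimilar ⇒ trace-equivalent.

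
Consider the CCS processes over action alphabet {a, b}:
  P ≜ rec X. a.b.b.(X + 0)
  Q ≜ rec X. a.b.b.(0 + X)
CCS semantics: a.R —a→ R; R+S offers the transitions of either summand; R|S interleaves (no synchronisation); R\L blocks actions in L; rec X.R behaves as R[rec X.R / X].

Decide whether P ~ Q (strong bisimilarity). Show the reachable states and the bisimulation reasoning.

bisimilar

Reachable graph of P (4 states):
  u0 = rec X. a.b.b.(X + 0) has moves --a--▸ u1
  u1 = b.b.((rec X. a.b.b.(X + 0)) + 0) has moves --b--▸ u2
  u2 = b.((rec X. a.b.b.(X + 0)) + 0) has moves --b--▸ u3
  u3 = (rec X. a.b.b.(X + 0)) + 0 has moves --a--▸ u1
Reachable graph of Q (4 states):
  v0 = rec X. a.b.b.(0 + X) has moves --a--▸ v1
  v1 = b.b.(0 + (rec X. a.b.b.(0 + X))) has moves --b--▸ v2
  v2 = b.(0 + (rec X. a.b.b.(0 + X))) has moves --b--▸ v3
  v3 = 0 + (rec X. a.b.b.(0 + X)) has moves --a--▸ v1
Bisimilarity quotient blocks:
  B0 = {u0, u3, v0, v3}
  B1 = {u1, v1}
  B2 = {u2, v2}
u0 ∈ B0, v0 ∈ B0 → same block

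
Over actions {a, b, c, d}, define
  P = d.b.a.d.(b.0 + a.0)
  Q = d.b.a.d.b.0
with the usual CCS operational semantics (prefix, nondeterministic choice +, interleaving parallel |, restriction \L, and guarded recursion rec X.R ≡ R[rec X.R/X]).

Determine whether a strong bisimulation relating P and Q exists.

Reachable graph of P (6 states):
  p0 = d.b.a.d.(b.0 + a.0) has moves ··d··> p1
  p1 = b.a.d.(b.0 + a.0) has moves ··b··> p2
  p2 = a.d.(b.0 + a.0) has moves ··a··> p3
  p3 = d.(b.0 + a.0) has moves ··d··> p4
  p4 = b.0 + a.0 has moves ··a··> p5, ··b··> p5
  p5 = 0 has moves ∅
Reachable graph of Q (6 states):
  q0 = d.b.a.d.b.0 has moves ··d··> q1
  q1 = b.a.d.b.0 has moves ··b··> q2
  q2 = a.d.b.0 has moves ··a··> q3
  q3 = d.b.0 has moves ··d··> q4
  q4 = b.0 has moves ··b··> q5
  q5 = 0 has moves ∅
Bisimilarity quotient blocks:
  B0 = {p0}
  B1 = {p1}
  B2 = {p2}
  B3 = {p3}
  B4 = {p4}
  B5 = {p5, q5}
  B6 = {q0}
  B7 = {q1}
  B8 = {q2}
  B9 = {q3}
  B10 = {q4}
p0 ∈ B0, q0 ∈ B6 → different blocks

not bisimilar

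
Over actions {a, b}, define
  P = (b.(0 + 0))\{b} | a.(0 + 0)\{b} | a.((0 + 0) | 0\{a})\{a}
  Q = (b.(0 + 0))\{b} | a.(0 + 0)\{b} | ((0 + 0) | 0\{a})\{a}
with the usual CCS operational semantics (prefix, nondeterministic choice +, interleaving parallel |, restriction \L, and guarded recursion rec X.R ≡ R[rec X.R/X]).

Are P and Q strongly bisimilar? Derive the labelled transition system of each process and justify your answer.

NO

LTS(P): 4 reachable states
  p0 = (b.(0 + 0))\{b} | a.(0 + 0)\{b} | a.((0 + 0) | 0\{a})\{a} → —a→ p1, —a→ p2
  p1 = (b.(0 + 0))\{b} | (0 + 0)\{b} | a.((0 + 0) | 0\{a})\{a} → —a→ p3
  p2 = (b.(0 + 0))\{b} | a.(0 + 0)\{b} | ((0 + 0) | 0\{a})\{a} → —a→ p3
  p3 = (b.(0 + 0))\{b} | (0 + 0)\{b} | ((0 + 0) | 0\{a})\{a} → ·
LTS(Q): 2 reachable states
  q0 = (b.(0 + 0))\{b} | a.(0 + 0)\{b} | ((0 + 0) | 0\{a})\{a} → —a→ q1
  q1 = (b.(0 + 0))\{b} | (0 + 0)\{b} | ((0 + 0) | 0\{a})\{a} → ·
Partition-refinement fixed point:
  B0 = {p0}
  B1 = {p1, p2, q0}
  B2 = {p3, q1}
p0 ∈ B0, q0 ∈ B1 → different blocks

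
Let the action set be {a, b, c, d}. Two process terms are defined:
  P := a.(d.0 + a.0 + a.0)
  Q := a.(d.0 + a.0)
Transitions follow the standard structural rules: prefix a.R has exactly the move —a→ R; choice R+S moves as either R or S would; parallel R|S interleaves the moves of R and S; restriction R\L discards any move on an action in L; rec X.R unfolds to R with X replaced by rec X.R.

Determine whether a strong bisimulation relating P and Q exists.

YES

LTS(P): 3 reachable states
  s0 = a.(d.0 + a.0 + a.0) has moves =a=> s1
  s1 = d.0 + a.0 + a.0 has moves =a=> s2, =d=> s2
  s2 = 0 has moves deadlocked
LTS(Q): 3 reachable states
  t0 = a.(d.0 + a.0) has moves =a=> t1
  t1 = d.0 + a.0 has moves =a=> t2, =d=> t2
  t2 = 0 has moves deadlocked
Bisimilarity quotient blocks:
  B0 = {s0, t0}
  B1 = {s1, t1}
  B2 = {s2, t2}
s0 ∈ B0, t0 ∈ B0 → same block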